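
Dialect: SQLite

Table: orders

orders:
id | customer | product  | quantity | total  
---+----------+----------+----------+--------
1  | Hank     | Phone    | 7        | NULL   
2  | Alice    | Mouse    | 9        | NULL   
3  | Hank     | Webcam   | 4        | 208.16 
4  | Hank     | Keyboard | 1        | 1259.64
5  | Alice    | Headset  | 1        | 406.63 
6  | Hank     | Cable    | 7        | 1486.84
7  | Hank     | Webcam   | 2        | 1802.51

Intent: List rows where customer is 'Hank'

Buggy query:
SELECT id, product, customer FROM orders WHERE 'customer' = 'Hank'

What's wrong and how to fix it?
Bug: 'customer' in single quotes is a string literal, not the column; the comparison is literal-vs-literal and never true

Fix: Remove the quotes around the column name (or use double quotes for an identifier)

Corrected query:
SELECT id, product, customer FROM orders WHERE customer = 'Hank'

Result:
id | product  | customer
---+----------+---------
1  | Phone    | Hank    
3  | Webcam   | Hank    
4  | Keyboard | Hank    
6  | Cable    | Hank    
7  | Webcam   | Hank    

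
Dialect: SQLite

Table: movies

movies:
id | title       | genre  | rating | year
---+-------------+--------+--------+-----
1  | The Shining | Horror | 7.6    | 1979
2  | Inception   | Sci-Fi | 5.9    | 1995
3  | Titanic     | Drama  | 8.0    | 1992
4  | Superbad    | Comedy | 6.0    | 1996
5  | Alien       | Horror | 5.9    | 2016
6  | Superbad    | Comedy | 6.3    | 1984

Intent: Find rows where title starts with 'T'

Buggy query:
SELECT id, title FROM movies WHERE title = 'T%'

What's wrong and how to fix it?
Bug: '=' compares the literal string including the % character; pattern matching needs LIKE

Fix: Replace '=' with LIKE so 'T%' is treated as a pattern

Corrected query:
SELECT id, title FROM movies WHERE title LIKE 'T%'

Result:
id | title      
---+------------
1  | The Shining
3  | Titanic    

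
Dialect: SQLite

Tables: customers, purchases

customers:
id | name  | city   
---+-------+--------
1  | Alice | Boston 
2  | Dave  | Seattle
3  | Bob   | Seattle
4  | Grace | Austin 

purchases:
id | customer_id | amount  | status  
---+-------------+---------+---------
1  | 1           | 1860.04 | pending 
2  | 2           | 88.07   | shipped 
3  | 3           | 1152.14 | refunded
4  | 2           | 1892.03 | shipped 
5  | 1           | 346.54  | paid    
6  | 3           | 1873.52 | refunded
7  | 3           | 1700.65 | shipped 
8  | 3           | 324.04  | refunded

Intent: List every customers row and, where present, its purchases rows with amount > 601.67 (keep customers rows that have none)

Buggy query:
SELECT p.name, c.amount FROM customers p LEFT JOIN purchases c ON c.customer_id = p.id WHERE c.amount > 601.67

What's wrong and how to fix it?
Bug: Filtering c.amount in WHERE discards the NULL rows produced by LEFT JOIN, turning it into an inner join

Fix: Put 'c.amount > 601.67' in the JOIN's ON clause instead of WHERE

Corrected query:
SELECT p.name, c.amount FROM customers p LEFT JOIN purchases c ON c.customer_id = p.id AND c.amount > 601.67

Result:
name  | amount 
------+--------
Alice | 1860.04
Dave  | 1892.03
Bob   | 1152.14
Bob   | 1700.65
Bob   | 1873.52
Grace | NULL   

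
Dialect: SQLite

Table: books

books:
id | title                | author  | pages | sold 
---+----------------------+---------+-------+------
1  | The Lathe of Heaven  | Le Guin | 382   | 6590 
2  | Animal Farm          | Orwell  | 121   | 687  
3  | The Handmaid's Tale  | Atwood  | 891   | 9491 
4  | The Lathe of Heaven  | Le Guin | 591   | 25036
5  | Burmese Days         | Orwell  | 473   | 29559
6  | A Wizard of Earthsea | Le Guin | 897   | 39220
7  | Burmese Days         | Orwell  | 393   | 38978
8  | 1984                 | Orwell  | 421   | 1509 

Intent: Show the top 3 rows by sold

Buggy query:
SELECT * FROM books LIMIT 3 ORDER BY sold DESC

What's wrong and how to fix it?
Bug: ORDER BY cannot follow LIMIT; LIMIT is the final clause

Fix: Swap the clauses: ORDER BY first, then LIMIT

Corrected query:
SELECT * FROM books ORDER BY sold DESC LIMIT 3

Result:
id | title                | author  | pages | sold 
---+----------------------+---------+-------+------
6  | A Wizard of Earthsea | Le Guin | 897   | 39220
7  | Burmese Days         | Orwell  | 393   | 38978
5  | Burmese Days         | Orwell  | 473   | 29559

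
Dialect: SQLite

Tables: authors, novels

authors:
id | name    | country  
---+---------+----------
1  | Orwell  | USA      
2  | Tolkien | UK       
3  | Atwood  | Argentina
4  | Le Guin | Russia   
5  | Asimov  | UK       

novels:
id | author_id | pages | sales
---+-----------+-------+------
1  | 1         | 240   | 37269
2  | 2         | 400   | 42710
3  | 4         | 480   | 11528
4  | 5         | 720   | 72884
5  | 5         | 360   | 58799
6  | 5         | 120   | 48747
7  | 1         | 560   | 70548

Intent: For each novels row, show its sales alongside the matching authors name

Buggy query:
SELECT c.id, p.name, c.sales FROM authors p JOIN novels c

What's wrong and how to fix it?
Bug: JOIN with no ON clause produces a cartesian product; every novels row pairs with every authors row

Fix: Add ON c.author_id = p.id to the JOIN

Corrected query:
SELECT c.id, p.name, c.sales FROM authors p JOIN novels c ON c.author_id = p.id

Result:
id | name    | sales
---+---------+------
1  | Orwell  | 37269
2  | Tolkien | 42710
3  | Le Guin | 11528
4  | Asimov  | 72884
5  | Asimov  | 58799
6  | Asimov  | 48747
7  | Orwell  | 70548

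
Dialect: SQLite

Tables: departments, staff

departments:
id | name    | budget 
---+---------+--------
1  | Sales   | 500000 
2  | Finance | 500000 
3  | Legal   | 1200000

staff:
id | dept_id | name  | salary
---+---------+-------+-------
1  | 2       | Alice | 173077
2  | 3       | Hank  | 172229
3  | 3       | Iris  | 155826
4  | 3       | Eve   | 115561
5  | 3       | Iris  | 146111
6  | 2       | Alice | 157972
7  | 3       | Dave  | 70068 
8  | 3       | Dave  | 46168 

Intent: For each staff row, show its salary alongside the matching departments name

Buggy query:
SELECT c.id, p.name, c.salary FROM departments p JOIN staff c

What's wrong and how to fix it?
Bug: JOIN with no ON clause produces a cartesian product; every staff row pairs with every departments row

Fix: Specify the join condition linking the foreign key to the parent id

Corrected query:
SELECT c.id, p.name, c.salary FROM departments p JOIN staff c ON c.dept_id = p.id

Result:
id | name    | salary
---+---------+-------
1  | Finance | 173077
2  | Legal   | 172229
3  | Legal   | 155826
4  | Legal   | 115561
5  | Legal   | 146111
6  | Finance | 157972
7  | Legal   | 70068 
8  | Legal   | 46168 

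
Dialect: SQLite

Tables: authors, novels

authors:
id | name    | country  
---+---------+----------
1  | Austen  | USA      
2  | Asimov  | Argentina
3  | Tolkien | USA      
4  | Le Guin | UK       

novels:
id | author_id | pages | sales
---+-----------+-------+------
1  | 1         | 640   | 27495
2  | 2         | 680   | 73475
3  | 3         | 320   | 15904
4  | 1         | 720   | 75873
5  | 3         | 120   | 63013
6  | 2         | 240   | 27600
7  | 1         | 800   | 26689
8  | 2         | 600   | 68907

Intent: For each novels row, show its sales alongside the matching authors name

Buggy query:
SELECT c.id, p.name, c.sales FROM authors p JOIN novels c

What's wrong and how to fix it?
Bug: JOIN with no ON clause produces a cartesian product; every novels row pairs with every authors row

Fix: Specify the join condition linking the foreign key to the parent id

Corrected query:
SELECT c.id, p.name, c.sales FROM authors p JOIN novels c ON c.author_id = p.id

Result:
id | name    | sales
---+---------+------
1  | Austen  | 27495
2  | Asimov  | 73475
3  | Tolkien | 15904
4  | Austen  | 75873
5  | Tolkien | 63013
6  | Asimov  | 27600
7  | Austen  | 26689
8  | Asimov  | 68907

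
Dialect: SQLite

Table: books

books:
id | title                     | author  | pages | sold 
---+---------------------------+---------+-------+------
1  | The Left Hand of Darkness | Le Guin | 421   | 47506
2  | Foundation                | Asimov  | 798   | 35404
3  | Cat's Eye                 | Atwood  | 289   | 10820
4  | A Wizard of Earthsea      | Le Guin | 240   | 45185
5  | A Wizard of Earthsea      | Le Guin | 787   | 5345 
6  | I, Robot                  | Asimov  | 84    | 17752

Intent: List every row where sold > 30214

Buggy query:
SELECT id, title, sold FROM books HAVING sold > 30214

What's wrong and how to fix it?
Bug: HAVING filters the output of aggregation, but this query has no GROUP BY and no aggregate functions, so SQLite rejects it (HAVING clause on a non-aggregate query); the condition here is per row

Fix: Use WHERE for row-level filtering

Corrected query:
SELECT id, title, sold FROM books WHERE sold > 30214

Result:
id | title                     | sold 
---+---------------------------+------
1  | The Left Hand of Darkness | 47506
2  | Foundation                | 35404
4  | A Wizard of Earthsea      | 45185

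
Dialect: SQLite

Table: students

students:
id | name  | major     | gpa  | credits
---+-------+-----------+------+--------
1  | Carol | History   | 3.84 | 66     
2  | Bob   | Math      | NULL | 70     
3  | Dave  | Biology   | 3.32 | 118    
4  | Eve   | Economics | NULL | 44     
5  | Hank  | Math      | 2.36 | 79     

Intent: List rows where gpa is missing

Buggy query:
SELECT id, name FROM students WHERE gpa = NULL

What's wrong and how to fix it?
Bug: Comparing to NULL with '=' never matches; NULL = NULL is unknown, not true

Fix: Replace '= NULL' with 'IS NULL'

Corrected query:
SELECT id, name FROM students WHERE gpa IS NULL

Result:
id | name
---+-----
2  | Bob 
4  | Eve 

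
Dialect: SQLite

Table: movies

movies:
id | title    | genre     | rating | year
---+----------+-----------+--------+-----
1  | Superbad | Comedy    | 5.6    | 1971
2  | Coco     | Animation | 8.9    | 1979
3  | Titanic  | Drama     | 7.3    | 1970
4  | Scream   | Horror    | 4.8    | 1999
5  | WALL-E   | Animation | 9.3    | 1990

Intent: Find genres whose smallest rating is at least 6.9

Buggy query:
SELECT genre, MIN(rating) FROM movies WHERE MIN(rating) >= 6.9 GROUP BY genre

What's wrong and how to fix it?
Bug: Aggregates like MIN are computed per group after WHERE runs

Fix: Use HAVING for the per-group MIN condition

Corrected query:
SELECT genre, MIN(rating) FROM movies GROUP BY genre HAVING MIN(rating) >= 6.9

Result:
genre     | MIN(rating)
----------+------------
Animation | 8.9        
Drama     | 7.3        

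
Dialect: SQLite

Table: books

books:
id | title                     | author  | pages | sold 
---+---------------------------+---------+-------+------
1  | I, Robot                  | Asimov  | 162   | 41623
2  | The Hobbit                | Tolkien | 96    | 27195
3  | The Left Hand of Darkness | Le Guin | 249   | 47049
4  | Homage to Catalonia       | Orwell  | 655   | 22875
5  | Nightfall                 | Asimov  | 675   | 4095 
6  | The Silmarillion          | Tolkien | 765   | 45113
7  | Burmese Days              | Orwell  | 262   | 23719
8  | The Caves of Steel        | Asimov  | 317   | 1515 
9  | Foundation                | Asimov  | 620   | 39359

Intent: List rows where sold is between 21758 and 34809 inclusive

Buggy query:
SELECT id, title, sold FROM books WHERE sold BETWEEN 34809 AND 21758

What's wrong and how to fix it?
Bug: The bounds are reversed; BETWEEN a AND b requires a <= b to match anything

Fix: Write BETWEEN 21758 AND 34809

Corrected query:
SELECT id, title, sold FROM books WHERE sold BETWEEN 21758 AND 34809

Result:
id | title               | sold 
---+---------------------+------
2  | The Hobbit          | 27195
4  | Homage to Catalonia | 22875
7  | Burmese Days        | 23719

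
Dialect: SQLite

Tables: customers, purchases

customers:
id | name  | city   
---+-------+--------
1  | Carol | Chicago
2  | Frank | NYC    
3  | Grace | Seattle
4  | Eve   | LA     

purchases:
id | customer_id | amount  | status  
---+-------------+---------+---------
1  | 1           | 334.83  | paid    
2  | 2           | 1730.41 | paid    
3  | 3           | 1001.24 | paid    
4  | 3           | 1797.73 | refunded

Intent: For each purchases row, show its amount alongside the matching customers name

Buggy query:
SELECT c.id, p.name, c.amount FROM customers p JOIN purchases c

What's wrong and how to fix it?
Bug: JOIN with no ON clause produces a cartesian product; every purchases row pairs with every customers row

Fix: Specify the join condition linking the foreign key to the parent id

Corrected query:
SELECT c.id, p.name, c.amount FROM customers p JOIN purchases c ON c.customer_id = p.id

Result:
id | name  | amount 
---+-------+--------
1  | Carol | 334.83 
2  | Frank | 1730.41
3  | Grace | 1001.24
4  | Grace | 1797.73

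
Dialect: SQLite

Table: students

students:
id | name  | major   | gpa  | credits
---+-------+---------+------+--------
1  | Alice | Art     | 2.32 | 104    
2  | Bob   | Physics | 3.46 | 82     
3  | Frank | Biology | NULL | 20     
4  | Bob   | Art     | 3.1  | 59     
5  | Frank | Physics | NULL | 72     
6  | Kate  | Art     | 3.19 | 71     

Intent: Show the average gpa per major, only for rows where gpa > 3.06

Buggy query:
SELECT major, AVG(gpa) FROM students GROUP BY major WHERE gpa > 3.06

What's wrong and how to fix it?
Bug: WHERE cannot follow GROUP BY

Fix: Move the WHERE clause before GROUP BY

Corrected query:
SELECT major, AVG(gpa) FROM students WHERE gpa > 3.06 GROUP BY major

Result:
major   | AVG(gpa)
--------+---------
Art     | 3.145   
Physics | 3.46    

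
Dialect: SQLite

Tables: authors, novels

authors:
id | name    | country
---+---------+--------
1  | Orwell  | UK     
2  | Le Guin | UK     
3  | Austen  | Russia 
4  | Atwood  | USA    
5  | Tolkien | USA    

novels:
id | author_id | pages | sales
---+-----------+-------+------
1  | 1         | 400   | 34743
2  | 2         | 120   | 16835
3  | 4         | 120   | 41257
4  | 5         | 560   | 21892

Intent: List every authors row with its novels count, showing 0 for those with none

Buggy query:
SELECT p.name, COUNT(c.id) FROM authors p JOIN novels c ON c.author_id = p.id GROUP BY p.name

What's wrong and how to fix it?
Bug: An inner join excludes parents with zero children

Fix: Use LEFT JOIN so parents without children still appear (COUNT(c.id) gives 0)

Corrected query:
SELECT p.name, COUNT(c.id) FROM authors p LEFT JOIN novels c ON c.author_id = p.id GROUP BY p.name

Result:
name    | COUNT(c.id)
--------+------------
Atwood  | 1          
Austen  | 0          
Le Guin | 1          
Orwell  | 1          
Tolkien | 1          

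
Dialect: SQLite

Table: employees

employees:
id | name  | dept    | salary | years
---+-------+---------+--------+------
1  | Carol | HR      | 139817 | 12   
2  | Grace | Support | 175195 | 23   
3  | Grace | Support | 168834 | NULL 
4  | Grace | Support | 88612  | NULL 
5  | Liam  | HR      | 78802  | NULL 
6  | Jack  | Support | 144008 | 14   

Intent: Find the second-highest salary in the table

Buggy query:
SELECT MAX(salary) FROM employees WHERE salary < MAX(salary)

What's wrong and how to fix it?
Bug: MAX(salary) on the right of the comparison is an aggregate-in-WHERE error

Fix: Compute the overall MAX in a subquery, then take MAX of rows below it

Corrected query:
SELECT MAX(salary) FROM employees WHERE salary < (SELECT MAX(salary) FROM employees)

Result:
MAX(salary)
-----------
168834     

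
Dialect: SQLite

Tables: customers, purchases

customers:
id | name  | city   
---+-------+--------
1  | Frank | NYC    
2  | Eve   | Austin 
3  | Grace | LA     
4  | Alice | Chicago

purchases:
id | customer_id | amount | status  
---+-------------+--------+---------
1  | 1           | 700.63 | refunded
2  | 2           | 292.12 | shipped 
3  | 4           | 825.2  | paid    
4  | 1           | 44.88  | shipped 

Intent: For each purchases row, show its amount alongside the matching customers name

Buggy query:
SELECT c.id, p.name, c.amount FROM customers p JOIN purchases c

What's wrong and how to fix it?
Bug: JOIN with no ON clause produces a cartesian product; every purchases row pairs with every customers row

Fix: Specify the join condition linking the foreign key to the parent id

Corrected query:
SELECT c.id, p.name, c.amount FROM customers p JOIN purchases c ON c.customer_id = p.id

Result:
id | name  | amount
---+-------+-------
1  | Frank | 700.63
2  | Eve   | 292.12
3  | Alice | 825.2 
4  | Frank | 44.88 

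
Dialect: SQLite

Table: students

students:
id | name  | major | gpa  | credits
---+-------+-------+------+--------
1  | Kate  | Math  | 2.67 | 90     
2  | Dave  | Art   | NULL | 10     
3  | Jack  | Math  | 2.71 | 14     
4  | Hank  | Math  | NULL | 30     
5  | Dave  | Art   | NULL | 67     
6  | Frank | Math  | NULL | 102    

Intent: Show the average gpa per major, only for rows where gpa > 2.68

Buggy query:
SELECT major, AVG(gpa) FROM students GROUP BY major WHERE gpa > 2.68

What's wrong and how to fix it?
Bug: WHERE cannot follow GROUP BY

Fix: Place WHERE between FROM and GROUP BY

Corrected query:
SELECT major, AVG(gpa) FROM students WHERE gpa > 2.68 GROUP BY major

Result:
major | AVG(gpa)
------+---------
Math  | 2.71    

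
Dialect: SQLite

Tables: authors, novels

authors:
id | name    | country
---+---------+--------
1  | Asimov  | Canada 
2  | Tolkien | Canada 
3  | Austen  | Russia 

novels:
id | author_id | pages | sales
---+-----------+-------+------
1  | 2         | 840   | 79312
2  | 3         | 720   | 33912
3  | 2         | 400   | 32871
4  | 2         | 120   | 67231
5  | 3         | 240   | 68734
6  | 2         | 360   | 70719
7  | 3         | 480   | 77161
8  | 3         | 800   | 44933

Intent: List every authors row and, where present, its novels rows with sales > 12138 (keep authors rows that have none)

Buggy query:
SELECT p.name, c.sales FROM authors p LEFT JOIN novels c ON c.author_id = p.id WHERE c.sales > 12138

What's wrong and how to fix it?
Bug: Filtering c.sales in WHERE discards the NULL rows produced by LEFT JOIN, turning it into an inner join

Fix: Put 'c.sales > 12138' in the JOIN's ON clause instead of WHERE

Corrected query:
SELECT p.name, c.sales FROM authors p LEFT JOIN novels c ON c.author_id = p.id AND c.sales > 12138

Result:
name    | sales
--------+------
Asimov  | NULL 
Tolkien | 32871
Tolkien | 67231
Tolkien | 70719
Tolkien | 79312
Austen  | 33912
Austen  | 44933
Austen  | 68734
Austen  | 77161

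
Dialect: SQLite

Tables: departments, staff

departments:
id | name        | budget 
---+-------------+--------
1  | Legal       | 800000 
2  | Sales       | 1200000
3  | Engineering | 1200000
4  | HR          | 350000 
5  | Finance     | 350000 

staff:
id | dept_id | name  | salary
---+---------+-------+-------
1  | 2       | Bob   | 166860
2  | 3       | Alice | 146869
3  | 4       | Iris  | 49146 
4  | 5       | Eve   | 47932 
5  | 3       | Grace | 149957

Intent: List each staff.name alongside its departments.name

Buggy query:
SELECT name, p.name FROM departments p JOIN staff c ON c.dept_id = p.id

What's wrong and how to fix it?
Bug: Both tables have a 'name' column; the unqualified reference is ambiguous

Fix: Qualify the column with its table alias (c.name)

Corrected query:
SELECT c.name, p.name FROM departments p JOIN staff c ON c.dept_id = p.id

Result:
name  | name       
------+------------
Bob   | Sales      
Alice | Engineering
Iris  | HR         
Eve   | Finance    
Grace | Engineering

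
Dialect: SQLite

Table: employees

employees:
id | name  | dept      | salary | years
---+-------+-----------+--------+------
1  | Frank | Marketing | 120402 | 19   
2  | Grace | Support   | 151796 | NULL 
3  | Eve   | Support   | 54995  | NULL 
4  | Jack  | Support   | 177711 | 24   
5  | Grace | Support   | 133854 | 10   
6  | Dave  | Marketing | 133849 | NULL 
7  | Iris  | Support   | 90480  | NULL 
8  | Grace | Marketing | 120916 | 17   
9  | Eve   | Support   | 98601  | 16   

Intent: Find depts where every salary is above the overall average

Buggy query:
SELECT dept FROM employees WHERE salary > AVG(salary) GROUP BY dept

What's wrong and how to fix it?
Bug: WHERE evaluates per row before aggregation, so AVG() is unavailable

Fix: Use a subquery for AVG and a HAVING MIN(...) filter so the condition holds for every row in the group

Corrected query:
SELECT dept FROM employees GROUP BY dept HAVING MIN(salary) > (SELECT AVG(salary) FROM employees)

Result:
dept     
---------
Marketing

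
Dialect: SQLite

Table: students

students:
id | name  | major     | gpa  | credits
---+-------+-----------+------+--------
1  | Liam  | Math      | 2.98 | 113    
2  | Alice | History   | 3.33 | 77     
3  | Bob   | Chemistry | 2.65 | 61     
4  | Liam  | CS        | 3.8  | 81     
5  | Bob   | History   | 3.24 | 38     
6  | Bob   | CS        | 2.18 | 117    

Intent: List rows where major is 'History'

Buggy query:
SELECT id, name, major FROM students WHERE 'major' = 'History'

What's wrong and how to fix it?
Bug: Single quotes denote string literals in SQL; the column name is being compared as a constant string

Fix: Remove the quotes around the column name (or use double quotes for an identifier)

Corrected query:
SELECT id, name, major FROM students WHERE major = 'History'

Result:
id | name  | major  
---+-------+--------
2  | Alice | History
5  | Bob   | History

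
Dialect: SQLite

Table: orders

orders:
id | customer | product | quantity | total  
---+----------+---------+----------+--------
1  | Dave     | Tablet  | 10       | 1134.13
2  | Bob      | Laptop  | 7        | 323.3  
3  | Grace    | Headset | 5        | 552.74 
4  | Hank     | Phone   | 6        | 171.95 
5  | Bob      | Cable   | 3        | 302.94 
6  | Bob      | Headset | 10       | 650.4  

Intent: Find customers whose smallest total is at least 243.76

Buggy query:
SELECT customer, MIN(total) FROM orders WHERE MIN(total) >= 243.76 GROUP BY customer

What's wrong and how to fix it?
Bug: Aggregates like MIN are computed per group after WHERE runs

Fix: Use HAVING for the per-group MIN condition

Corrected query:
SELECT customer, MIN(total) FROM orders GROUP BY customer HAVING MIN(total) >= 243.76

Result:
customer | MIN(total)
---------+-----------
Bob      | 302.94    
Dave     | 1134.13   
Grace    | 552.74    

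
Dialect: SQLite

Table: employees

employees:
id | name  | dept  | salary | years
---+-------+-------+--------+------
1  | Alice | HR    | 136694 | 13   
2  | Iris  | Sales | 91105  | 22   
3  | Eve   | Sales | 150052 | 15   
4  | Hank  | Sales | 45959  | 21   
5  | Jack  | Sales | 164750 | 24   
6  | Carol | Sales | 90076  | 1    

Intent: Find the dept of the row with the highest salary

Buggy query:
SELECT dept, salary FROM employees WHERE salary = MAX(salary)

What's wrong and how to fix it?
Bug: WHERE is evaluated per row; an aggregate over the whole table isn't defined there

Fix: Use a subquery: WHERE salary = (SELECT MAX(salary) FROM employees)

Corrected query:
SELECT dept, salary FROM employees WHERE salary = (SELECT MAX(salary) FROM employees)

Result:
dept  | salary
------+-------
Sales | 164750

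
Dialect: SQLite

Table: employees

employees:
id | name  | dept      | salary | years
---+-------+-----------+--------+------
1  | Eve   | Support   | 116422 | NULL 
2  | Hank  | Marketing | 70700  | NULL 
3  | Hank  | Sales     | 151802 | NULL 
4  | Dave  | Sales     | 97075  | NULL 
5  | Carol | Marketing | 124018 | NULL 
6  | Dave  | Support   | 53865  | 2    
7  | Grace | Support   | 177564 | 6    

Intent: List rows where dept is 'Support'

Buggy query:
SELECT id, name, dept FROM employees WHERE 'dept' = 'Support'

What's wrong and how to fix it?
Bug: 'dept' in single quotes is a string literal, not the column; the comparison is literal-vs-literal and never true

Fix: Remove the quotes around the column name (or use double quotes for an identifier)

Corrected query:
SELECT id, name, dept FROM employees WHERE dept = 'Support'

Result:
id | name  | dept   
---+-------+--------
1  | Eve   | Support
6  | Dave  | Support
7  | Grace | Support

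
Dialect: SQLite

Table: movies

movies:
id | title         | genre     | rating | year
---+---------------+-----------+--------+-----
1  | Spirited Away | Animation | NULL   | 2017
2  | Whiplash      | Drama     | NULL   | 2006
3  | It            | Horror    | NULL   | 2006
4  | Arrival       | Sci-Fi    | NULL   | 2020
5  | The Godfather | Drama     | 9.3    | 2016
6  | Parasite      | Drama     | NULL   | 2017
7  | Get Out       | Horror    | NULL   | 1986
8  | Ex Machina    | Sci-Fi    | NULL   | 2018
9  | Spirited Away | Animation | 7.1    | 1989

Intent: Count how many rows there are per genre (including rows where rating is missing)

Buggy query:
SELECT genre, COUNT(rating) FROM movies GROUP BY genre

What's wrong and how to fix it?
Bug: COUNT(rating) skips NULLs, so groups with missing rating are undercounted

Fix: Use COUNT(*) to count all rows regardless of NULL

Corrected query:
SELECT genre, COUNT(*) FROM movies GROUP BY genre

Result:
genre     | COUNT(*)
----------+---------
Animation | 2       
Drama     | 3       
Horror    | 2       
Sci-Fi    | 2       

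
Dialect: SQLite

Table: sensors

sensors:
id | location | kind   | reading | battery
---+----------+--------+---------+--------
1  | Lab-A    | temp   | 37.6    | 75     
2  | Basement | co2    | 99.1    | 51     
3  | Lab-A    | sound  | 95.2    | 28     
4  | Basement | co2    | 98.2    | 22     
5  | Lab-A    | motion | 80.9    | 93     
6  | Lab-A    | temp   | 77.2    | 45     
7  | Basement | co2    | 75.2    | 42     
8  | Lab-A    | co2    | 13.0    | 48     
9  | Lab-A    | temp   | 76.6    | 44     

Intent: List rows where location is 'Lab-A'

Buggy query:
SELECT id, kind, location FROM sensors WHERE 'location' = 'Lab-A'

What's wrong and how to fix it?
Bug: Single quotes denote string literals in SQL; the column name is being compared as a constant string

Fix: Reference the column as location without single quotes

Corrected query:
SELECT id, kind, location FROM sensors WHERE location = 'Lab-A'

Result:
id | kind   | location
---+--------+---------
1  | temp   | Lab-A   
3  | sound  | Lab-A   
5  | motion | Lab-A   
6  | temp   | Lab-A   
8  | co2    | Lab-A   
9  | temp   | Lab-A   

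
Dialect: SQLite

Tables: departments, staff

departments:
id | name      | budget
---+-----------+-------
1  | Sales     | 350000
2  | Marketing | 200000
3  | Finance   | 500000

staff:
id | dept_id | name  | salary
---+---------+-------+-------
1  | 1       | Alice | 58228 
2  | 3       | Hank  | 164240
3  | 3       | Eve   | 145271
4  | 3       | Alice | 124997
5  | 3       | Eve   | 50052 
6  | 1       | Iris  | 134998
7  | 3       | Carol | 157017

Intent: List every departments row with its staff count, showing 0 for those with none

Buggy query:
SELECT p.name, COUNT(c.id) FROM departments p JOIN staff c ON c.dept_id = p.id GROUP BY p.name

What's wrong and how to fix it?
Bug: An inner join excludes parents with zero children

Fix: Switch to LEFT JOIN to retain unmatched parent rows

Corrected query:
SELECT p.name, COUNT(c.id) FROM departments p LEFT JOIN staff c ON c.dept_id = p.id GROUP BY p.name

Result:
name      | COUNT(c.id)
----------+------------
Finance   | 5          
Marketing | 0          
Sales     | 2          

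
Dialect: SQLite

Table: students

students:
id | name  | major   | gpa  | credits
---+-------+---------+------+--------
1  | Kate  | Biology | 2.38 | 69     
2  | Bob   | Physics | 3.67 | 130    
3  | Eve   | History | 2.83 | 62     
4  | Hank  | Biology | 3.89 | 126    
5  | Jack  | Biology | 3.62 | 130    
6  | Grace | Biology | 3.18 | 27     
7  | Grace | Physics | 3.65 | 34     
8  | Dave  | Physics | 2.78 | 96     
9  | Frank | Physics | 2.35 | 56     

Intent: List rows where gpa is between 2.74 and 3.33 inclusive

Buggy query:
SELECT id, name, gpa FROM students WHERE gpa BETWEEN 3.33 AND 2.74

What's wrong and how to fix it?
Bug: BETWEEN expects the lower bound first; with 3.33 AND 2.74 the range is empty

Fix: Write BETWEEN 2.74 AND 3.33

Corrected query:
SELECT id, name, gpa FROM students WHERE gpa BETWEEN 2.74 AND 3.33

Result:
id | name  | gpa 
---+-------+-----
3  | Eve   | 2.83
6  | Grace | 3.18
8  | Dave  | 2.78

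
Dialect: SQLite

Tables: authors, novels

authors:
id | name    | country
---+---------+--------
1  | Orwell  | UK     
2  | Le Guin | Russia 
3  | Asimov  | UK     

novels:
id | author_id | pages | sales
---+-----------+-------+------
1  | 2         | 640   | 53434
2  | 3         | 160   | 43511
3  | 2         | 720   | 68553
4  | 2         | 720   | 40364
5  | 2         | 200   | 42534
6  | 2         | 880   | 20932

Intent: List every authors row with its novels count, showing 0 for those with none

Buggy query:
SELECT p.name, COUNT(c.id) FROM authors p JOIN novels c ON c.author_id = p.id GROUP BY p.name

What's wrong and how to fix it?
Bug: INNER JOIN drops authors rows that have no matching novels rows

Fix: Switch to LEFT JOIN to retain unmatched parent rows

Corrected query:
SELECT p.name, COUNT(c.id) FROM authors p LEFT JOIN novels c ON c.author_id = p.id GROUP BY p.name

Result:
name    | COUNT(c.id)
--------+------------
Asimov  | 1          
Le Guin | 5          
Orwell  | 0          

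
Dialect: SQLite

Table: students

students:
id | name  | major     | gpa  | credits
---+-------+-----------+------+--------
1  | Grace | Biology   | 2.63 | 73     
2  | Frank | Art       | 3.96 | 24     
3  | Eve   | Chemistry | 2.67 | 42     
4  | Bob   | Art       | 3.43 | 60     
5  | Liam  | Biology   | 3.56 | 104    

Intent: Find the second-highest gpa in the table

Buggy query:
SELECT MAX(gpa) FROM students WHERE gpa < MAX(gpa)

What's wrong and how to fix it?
Bug: The inner MAX is an aggregate inside WHERE, which is not allowed

Fix: Compute the overall MAX in a subquery, then take MAX of rows below it

Corrected query:
SELECT MAX(gpa) FROM students WHERE gpa < (SELECT MAX(gpa) FROM students)

Result:
MAX(gpa)
--------
3.56    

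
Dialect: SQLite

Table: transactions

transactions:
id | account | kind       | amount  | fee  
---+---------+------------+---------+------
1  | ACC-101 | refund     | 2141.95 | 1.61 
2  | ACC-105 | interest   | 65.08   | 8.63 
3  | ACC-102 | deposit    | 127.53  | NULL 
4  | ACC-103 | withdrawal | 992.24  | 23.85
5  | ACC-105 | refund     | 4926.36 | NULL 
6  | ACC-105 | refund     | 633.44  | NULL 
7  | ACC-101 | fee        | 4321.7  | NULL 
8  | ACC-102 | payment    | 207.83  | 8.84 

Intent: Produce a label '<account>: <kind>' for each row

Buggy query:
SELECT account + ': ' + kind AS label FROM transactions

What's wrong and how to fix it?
Bug: '+' is numeric addition; on text columns SQLite converts them to 0 instead of concatenating

Fix: Replace + with || to concatenate text

Corrected query:
SELECT account || ': ' || kind AS label FROM transactions

Result:
label              
-------------------
ACC-101: refund    
ACC-105: interest  
ACC-102: deposit   
ACC-103: withdrawal
ACC-105: refund    
ACC-105: refund    
ACC-101: fee       
ACC-102: payment   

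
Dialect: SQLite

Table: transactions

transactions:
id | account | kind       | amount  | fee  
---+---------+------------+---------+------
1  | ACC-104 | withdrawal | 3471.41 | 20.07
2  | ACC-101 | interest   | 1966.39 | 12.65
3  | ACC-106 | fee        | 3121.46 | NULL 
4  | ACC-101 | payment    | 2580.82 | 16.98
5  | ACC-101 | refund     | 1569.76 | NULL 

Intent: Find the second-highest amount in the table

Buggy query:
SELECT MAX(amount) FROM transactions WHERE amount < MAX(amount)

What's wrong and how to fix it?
Bug: The inner MAX is an aggregate inside WHERE, which is not allowed

Fix: Compute the overall MAX in a subquery, then take MAX of rows below it

Corrected query:
SELECT MAX(amount) FROM transactions WHERE amount < (SELECT MAX(amount) FROM transactions)

Result:
MAX(amount)
-----------
3121.46    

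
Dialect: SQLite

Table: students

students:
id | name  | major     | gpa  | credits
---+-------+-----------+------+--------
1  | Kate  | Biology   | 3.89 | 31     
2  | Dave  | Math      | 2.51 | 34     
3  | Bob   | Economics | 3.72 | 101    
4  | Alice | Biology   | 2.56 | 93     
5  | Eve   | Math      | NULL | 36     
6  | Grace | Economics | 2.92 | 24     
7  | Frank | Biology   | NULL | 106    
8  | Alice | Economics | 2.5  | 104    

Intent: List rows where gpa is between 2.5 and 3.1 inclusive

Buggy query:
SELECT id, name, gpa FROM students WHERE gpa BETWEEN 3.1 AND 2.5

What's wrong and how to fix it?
Bug: The bounds are reversed; BETWEEN a AND b requires a <= b to match anything

Fix: Write BETWEEN 2.5 AND 3.1

Corrected query:
SELECT id, name, gpa FROM students WHERE gpa BETWEEN 2.5 AND 3.1

Result:
id | name  | gpa 
---+-------+-----
2  | Dave  | 2.51
4  | Alice | 2.56
6  | Grace | 2.92
8  | Alice | 2.5 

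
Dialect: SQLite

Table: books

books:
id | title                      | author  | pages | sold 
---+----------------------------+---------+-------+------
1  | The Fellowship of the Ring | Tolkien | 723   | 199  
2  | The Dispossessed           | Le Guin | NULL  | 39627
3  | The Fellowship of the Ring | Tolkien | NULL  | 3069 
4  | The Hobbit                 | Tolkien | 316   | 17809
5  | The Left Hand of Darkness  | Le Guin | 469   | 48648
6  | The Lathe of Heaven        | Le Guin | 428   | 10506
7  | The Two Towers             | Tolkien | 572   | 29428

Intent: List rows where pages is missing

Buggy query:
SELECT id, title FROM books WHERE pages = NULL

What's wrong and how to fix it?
Bug: '= NULL' is always unknown in SQL three-valued logic, so no rows match

Fix: Replace '= NULL' with 'IS NULL'

Corrected query:
SELECT id, title FROM books WHERE pages IS NULL

Result:
id | title                     
---+---------------------------
2  | The Dispossessed          
3  | The Fellowship of the Ring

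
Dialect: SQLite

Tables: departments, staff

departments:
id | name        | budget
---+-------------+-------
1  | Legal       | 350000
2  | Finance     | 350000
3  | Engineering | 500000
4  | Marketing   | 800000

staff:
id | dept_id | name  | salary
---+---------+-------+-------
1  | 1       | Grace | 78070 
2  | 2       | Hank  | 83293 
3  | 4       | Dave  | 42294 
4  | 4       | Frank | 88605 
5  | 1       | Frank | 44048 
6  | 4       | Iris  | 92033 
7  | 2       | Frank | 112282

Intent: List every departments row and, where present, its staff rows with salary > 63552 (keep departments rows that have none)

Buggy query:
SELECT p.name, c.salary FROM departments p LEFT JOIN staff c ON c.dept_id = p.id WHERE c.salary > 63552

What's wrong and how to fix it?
Bug: A WHERE condition on the right-hand table after LEFT JOIN drops unmatched parents

Fix: Put 'c.salary > 63552' in the JOIN's ON clause instead of WHERE

Corrected query:
SELECT p.name, c.salary FROM departments p LEFT JOIN staff c ON c.dept_id = p.id AND c.salary > 63552

Result:
name        | salary
------------+-------
Legal       | 78070 
Finance     | 83293 
Finance     | 112282
Engineering | NULL  
Marketing   | 88605 
Marketing   | 92033 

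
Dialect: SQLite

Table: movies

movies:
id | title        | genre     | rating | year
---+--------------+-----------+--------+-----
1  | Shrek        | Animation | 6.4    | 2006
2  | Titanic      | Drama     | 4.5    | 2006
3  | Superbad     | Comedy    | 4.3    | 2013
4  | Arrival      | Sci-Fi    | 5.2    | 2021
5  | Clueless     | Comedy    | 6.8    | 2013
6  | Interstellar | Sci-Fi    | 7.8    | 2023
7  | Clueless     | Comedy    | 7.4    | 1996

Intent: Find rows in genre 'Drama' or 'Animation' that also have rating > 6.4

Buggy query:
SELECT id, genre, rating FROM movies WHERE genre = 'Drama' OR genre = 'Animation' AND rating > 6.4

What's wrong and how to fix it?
Bug: AND binds tighter than OR, so this parses as genre = 'Drama' OR (genre = 'Animation' AND rating > 6.4)

Fix: Group the OR with parentheses (or use IN), then AND the threshold

Corrected query:
SELECT id, genre, rating FROM movies WHERE (genre = 'Drama' OR genre = 'Animation') AND rating > 6.4

Result:
(no rows)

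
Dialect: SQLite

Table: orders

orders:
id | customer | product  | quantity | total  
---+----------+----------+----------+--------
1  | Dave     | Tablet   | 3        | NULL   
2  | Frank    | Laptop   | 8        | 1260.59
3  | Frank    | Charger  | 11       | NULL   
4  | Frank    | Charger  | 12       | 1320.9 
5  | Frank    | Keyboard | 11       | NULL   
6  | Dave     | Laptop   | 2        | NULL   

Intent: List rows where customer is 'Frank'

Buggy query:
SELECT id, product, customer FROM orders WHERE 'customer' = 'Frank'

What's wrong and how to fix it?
Bug: 'customer' in single quotes is a string literal, not the column; the comparison is literal-vs-literal and never true

Fix: Reference the column as customer without single quotes

Corrected query:
SELECT id, product, customer FROM orders WHERE customer = 'Frank'

Result:
id | product  | customer
---+----------+---------
2  | Laptop   | Frank   
3  | Charger  | Frank   
4  | Charger  | Frank   
5  | Keyboard | Frank   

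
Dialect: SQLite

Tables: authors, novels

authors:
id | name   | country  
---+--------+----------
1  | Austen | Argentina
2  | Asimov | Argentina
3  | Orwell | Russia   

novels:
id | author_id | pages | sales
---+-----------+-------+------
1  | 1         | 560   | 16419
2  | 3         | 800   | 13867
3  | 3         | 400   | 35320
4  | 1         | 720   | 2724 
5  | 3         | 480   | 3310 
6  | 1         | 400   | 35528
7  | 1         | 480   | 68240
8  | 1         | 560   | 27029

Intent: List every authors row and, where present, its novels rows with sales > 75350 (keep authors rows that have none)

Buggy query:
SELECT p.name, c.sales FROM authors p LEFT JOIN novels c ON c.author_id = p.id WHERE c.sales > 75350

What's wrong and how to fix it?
Bug: Filtering c.sales in WHERE discards the NULL rows produced by LEFT JOIN, turning it into an inner join

Fix: Put 'c.sales > 75350' in the JOIN's ON clause instead of WHERE

Corrected query:
SELECT p.name, c.sales FROM authors p LEFT JOIN novels c ON c.author_id = p.id AND c.sales > 75350

Result:
name   | sales
-------+------
Austen | NULL 
Asimov | NULL 
Orwell | NULL 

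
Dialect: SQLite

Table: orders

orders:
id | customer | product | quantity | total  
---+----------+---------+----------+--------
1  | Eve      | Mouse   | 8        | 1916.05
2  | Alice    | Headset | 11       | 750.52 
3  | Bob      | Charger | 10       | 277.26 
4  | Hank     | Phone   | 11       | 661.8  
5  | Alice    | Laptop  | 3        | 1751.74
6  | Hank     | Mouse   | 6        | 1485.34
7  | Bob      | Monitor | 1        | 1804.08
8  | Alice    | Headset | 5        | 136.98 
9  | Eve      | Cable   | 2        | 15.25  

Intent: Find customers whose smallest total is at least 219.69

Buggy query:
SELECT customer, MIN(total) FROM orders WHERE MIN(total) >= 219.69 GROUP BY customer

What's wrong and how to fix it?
Bug: Aggregates like MIN are computed per group after WHERE runs

Fix: Use HAVING for the per-group MIN condition

Corrected query:
SELECT customer, MIN(total) FROM orders GROUP BY customer HAVING MIN(total) >= 219.69

Result:
customer | MIN(total)
---------+-----------
Bob      | 277.26    
Hank     | 661.8     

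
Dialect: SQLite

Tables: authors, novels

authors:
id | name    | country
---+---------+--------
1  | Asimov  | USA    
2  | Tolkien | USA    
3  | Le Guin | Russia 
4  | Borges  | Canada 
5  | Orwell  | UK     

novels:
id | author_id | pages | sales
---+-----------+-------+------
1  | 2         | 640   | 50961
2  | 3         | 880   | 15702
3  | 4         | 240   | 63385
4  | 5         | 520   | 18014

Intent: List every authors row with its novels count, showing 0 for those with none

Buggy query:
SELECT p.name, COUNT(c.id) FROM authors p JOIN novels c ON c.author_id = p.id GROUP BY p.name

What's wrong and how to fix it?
Bug: An inner join excludes parents with zero children

Fix: Use LEFT JOIN so parents without children still appear (COUNT(c.id) gives 0)

Corrected query:
SELECT p.name, COUNT(c.id) FROM authors p LEFT JOIN novels c ON c.author_id = p.id GROUP BY p.name

Result:
name    | COUNT(c.id)
--------+------------
Asimov  | 0          
Borges  | 1          
Le Guin | 1          
Orwell  | 1          
Tolkien | 1          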